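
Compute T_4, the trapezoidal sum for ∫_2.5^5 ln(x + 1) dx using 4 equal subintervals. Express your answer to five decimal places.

3.86202

Δx = (5 − 2.5)/4 = 0.625.
f(2.5) ≈ 1.25276, f(3.125) ≈ 1.41707, f(3.75) ≈ 1.55814, f(4.375) ≈ 1.68176, f(5) ≈ 1.79176.
T_4 = (Δx/2)·[f(x_0) + 2f(x_1) + 2f(x_2) + 2f(x_3) + f(x_4)].
Sum ≈ 3.86202.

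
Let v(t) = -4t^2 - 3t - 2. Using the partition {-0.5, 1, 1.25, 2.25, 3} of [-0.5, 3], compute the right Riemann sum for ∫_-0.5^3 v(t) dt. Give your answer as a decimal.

Subinterval widths: 1.5, 0.25, 1, 0.75.
Right endpoints: 1, 1.25, 2.25, 3.
v(1) = -9, v(1.25) = -12, v(2.25) = -29, v(3) = -47.
Sum = Σ Δt_i · v(t_i).
Sum = -80.75.

-80.75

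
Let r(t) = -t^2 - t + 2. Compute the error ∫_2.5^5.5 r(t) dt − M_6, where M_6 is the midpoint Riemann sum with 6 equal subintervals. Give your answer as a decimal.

-0.0625

Exact integral: ∫_2.5^5.5 r(t) dt = -56.25.
M_6 = -56.1875.
Error = -56.25 − (-56.1875) = -0.0625.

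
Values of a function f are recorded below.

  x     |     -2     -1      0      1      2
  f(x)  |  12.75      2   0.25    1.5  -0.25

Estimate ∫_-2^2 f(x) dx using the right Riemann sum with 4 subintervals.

Δx = 1.
Sum = 1·[2 + 0.25 + 1.5 + (-0.25)] = 3.5.

3.5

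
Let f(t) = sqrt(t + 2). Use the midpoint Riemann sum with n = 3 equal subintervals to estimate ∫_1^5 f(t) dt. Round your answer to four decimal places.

Δt = (5 − 1)/3 = 4/3.
Midpoints: 5/3, 3, 13/3.
f(5/3) ≈ 1.9149, f(3) ≈ 2.2361, f(13/3) ≈ 2.5166.
Sum = Δt · [f(5/3) + f(3) + f(13/3)].
Sum ≈ 8.8900.

8.8900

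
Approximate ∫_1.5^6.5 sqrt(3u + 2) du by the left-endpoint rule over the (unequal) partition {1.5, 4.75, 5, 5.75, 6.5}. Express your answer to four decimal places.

Subinterval widths: 3.25, 0.25, 0.75, 0.75.
Left endpoints: 1.5, 4.75, 5, 5.75.
f(1.5) ≈ 2.5495, f(4.75) ≈ 4.0311, f(5) ≈ 4.1231, f(5.75) ≈ 4.3875.
Sum = Σ Δu_i · f(u_i).
Sum ≈ 15.6766.

15.6766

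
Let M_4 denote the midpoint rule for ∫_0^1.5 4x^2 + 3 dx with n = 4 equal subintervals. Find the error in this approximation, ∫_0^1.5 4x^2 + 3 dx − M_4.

Exact integral: ∫_0^1.5 f(x) dx = 9.
M_4 = 8.9296875.
Error = 9 − 8.9296875 = 0.0703125.

0.0703125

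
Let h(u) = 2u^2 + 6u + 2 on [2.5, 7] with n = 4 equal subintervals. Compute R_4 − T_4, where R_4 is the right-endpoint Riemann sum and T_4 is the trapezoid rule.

R_4 = 420.6796875.
T_4 = 357.3984375.
R_4 − T_4 = 63.28125.

63.28125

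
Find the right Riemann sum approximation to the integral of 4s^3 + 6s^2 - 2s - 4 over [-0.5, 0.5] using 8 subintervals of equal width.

-3.546875

Δs = (0.5 − (-0.5))/8 = 0.125.
Right endpoints: -0.375, -0.25, -0.125, 0, 0.125, 0.25, 0.375, 0.5.
f(-0.375) = -2.6171875, f(-0.25) = -3.1875, f(-0.125) = -3.6640625, f(0) = -4, f(0.125) = -4.1484375, f(0.25) = -4.0625, f(0.375) = -3.6953125, f(0.5) = -3.
Sum = Δs · [f(-0.375) + f(-0.25) + f(-0.125) + ...].
Sum = -3.546875.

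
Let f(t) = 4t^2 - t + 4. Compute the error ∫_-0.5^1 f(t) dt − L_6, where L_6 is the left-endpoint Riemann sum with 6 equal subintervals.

0.125

Exact integral: ∫_-0.5^1 f(t) dt = 7.125.
L_6 = 7.
Error = 7.125 − 7 = 0.125.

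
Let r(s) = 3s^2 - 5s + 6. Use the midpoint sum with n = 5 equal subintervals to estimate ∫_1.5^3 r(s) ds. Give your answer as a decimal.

15.71625

Δs = (3 − 1.5)/5 = 0.3.
Midpoints: 1.65, 1.95, 2.25, 2.55, 2.85.
r(1.65) = 5.9175, r(1.95) = 7.6575, r(2.25) = 9.9375, r(2.55) = 12.7575, r(2.85) = 16.1175.
Sum = Δs · [r(1.65) + r(1.95) + r(2.25) + r(2.55) + r(2.85)].
Sum = 15.71625.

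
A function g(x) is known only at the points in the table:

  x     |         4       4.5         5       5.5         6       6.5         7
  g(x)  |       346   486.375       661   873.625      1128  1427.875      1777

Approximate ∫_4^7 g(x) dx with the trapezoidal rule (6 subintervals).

2819.1875

Δx = 0.5.
T_6 = (0.5/2)·[346 + 2·486.375 + 2·661 + 2·873.625 + 2·1128 + 2·1427.875 + 1777] = 2819.1875.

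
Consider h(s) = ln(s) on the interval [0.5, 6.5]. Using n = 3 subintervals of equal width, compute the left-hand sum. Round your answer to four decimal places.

3.4544

Δs = (6.5 − 0.5)/3 = 2.
Left endpoints: 0.5, 2.5, 4.5.
h(0.5) ≈ -0.6931, h(2.5) ≈ 0.9163, h(4.5) ≈ 1.5041.
Sum = Δs · [h(0.5) + h(2.5) + h(4.5)].
Sum ≈ 3.4544.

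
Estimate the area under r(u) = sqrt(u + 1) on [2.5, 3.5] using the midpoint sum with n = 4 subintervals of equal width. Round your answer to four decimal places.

Δu = (3.5 − 2.5)/4 = 0.25.
Midpoints: 2.625, 2.875, 3.125, 3.375.
r(2.625) ≈ 1.9039, r(2.875) ≈ 1.9685, r(3.125) ≈ 2.0310, r(3.375) ≈ 2.0917.
Sum = Δu · [r(2.625) + r(2.875) + r(3.125) + r(3.375)].
Sum ≈ 1.9988.

1.9988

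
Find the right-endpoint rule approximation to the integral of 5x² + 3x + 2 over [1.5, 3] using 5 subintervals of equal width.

Δx = (3 − 1.5)/5 = 0.3.
Right endpoints: 1.8, 2.1, 2.4, 2.7, 3.
f(1.8) = 23.6, f(2.1) = 30.35, f(2.4) = 38, f(2.7) = 46.55, f(3) = 56.
Sum = Δx · [f(1.8) + f(2.1) + f(2.4) + f(2.7) + f(3)].
Sum = 58.35.

58.35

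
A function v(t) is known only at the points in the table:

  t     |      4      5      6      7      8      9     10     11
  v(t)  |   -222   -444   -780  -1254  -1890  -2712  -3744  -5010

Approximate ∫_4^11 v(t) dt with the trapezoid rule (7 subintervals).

-13440

Δt = 1.
T_7 = (1/2)·[(-222) + 2·(-444) + 2·(-780) + 2·(-1254) + 2·(-1890) + 2·(-2712) + 2·(-3744) + (-5010)] = -13440.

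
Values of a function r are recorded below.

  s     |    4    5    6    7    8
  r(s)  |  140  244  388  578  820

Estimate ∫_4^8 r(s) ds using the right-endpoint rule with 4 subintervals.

Δs = 1.
Sum = 1·[244 + 388 + 578 + 820] = 2030.

2030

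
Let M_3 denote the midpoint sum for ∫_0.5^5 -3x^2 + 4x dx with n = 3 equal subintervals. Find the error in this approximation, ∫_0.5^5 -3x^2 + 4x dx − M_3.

-2.53125

Exact integral: ∫_0.5^5 f(x) dx = -75.375.
M_3 = -72.84375.
Error = -75.375 − (-72.84375) = -2.53125.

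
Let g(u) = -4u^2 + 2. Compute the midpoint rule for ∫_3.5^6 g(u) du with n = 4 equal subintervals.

-225.5078125

Δu = (6 − 3.5)/4 = 0.625.
Midpoints: 3.8125, 4.4375, 5.0625, 5.6875.
g(3.8125) = -56.140625, g(4.4375) = -76.765625, g(5.0625) = -100.515625, g(5.6875) = -127.390625.
Sum = Δu · [g(3.8125) + g(4.4375) + g(5.0625) + g(5.6875)].
Sum = -225.5078125.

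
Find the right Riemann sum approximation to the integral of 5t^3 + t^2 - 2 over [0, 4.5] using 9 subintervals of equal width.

659.4375

Δt = (4.5 − 0)/9 = 0.5.
Right endpoints: 0.5, 1, 1.5, 2, 2.5, 3, 3.5, 4, 4.5.
f(0.5) = -1.125, f(1) = 4, f(1.5) = 17.125, f(2) = 42, f(2.5) = 82.375, f(3) = 142, f(3.5) = 224.625, f(4) = 334, f(4.5) = 473.875.
Sum = Δt · [f(0.5) + f(1) + f(1.5) + ...].
Sum = 659.4375.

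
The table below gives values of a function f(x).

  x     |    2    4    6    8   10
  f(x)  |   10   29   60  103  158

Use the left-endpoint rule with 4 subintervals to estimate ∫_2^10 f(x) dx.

Δx = 2.
Sum = 2·[10 + 29 + 60 + 103] = 404.

404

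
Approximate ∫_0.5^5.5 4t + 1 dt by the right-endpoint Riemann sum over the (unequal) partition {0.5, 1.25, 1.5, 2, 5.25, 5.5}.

88

Subinterval widths: 0.75, 0.25, 0.5, 3.25, 0.25.
Right endpoints: 1.25, 1.5, 2, 5.25, 5.5.
f(1.25) = 6, f(1.5) = 7, f(2) = 9, f(5.25) = 22, f(5.5) = 23.
Sum = Σ Δt_i · f(t_i).
Sum = 88.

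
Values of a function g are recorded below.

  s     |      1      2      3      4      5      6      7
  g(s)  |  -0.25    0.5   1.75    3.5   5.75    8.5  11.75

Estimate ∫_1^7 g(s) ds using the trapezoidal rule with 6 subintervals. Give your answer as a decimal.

25.75

Δs = 1.
T_6 = (1/2)·[(-0.25) + 2·0.5 + 2·1.75 + 2·3.5 + 2·5.75 + 2·8.5 + 11.75] = 25.75.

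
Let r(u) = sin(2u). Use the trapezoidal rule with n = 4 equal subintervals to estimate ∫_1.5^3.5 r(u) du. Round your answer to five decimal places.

-0.79804

Δu = (3.5 − 1.5)/4 = 0.5.
r(1.5) ≈ 0.14112, r(2) ≈ -0.75680, r(2.5) ≈ -0.95892, r(3) ≈ -0.27942, r(3.5) ≈ 0.65699.
T_4 = (Δu/2)·[r(u_0) + 2r(u_1) + 2r(u_2) + 2r(u_3) + r(u_4)].
Sum ≈ -0.79804.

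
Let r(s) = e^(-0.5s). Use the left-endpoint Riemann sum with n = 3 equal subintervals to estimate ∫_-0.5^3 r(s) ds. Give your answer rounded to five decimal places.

Δs = (3 − (-0.5))/3 = 7/6.
Left endpoints: -0.5, 2/3, 11/6.
r(-0.5) ≈ 1.28403, r(2/3) ≈ 0.71653, r(11/6) ≈ 0.39985.
Sum = Δs · [r(-0.5) + r(2/3) + r(11/6)].
Sum ≈ 2.80047.

2.80047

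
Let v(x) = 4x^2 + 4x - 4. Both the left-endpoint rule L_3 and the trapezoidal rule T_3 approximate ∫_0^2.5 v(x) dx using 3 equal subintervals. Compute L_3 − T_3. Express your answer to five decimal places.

L_3 ≈ 9.9074074.
T_3 ≈ 24.4907407.
L_3 − T_3 ≈ -14.58333.

-14.58333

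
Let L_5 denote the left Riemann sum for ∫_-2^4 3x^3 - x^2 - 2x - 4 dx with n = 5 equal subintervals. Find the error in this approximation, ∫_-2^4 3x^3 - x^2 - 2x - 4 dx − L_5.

103.68

Exact integral: ∫_-2^4 f(x) dx = 120.
L_5 = 16.32.
Error = 120 − 16.32 = 103.68.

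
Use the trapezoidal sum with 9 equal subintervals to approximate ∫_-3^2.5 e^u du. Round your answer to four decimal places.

Δu = (2.5 − (-3))/9 = 11/18.
f(-3) ≈ 0.0498, f(-43/18) ≈ 0.0917, f(-16/9) ≈ 0.1690, f(-7/6) ≈ 0.3114, f(-5/9) ≈ 0.5738, f(1/18) ≈ 1.0571, f(2/3) ≈ 1.9477, f(23/18) ≈ 3.5887, f(17/9) ≈ 6.6120, f(2.5) ≈ 12.1825.
T_9 = (Δu/2)·[f(u_0) + 2f(u_1) + ... + 2f(u_{8}) + f(u_9)].
Sum ≈ 12.5080.

12.5080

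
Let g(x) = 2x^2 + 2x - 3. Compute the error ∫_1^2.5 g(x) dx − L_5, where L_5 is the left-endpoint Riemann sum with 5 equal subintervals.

1.98

Exact integral: ∫_1^2.5 g(x) dx = 10.5.
L_5 = 8.52.
Error = 10.5 − 8.52 = 1.98.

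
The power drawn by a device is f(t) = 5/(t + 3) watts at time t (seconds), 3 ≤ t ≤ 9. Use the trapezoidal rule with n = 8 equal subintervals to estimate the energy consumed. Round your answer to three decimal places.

Δt = (9 − 3)/8 = 0.75.
f(3) = 5/6, f(3.75) = 20/27, f(4.5) = 2/3, f(5.25) = 20/33, f(6) = 5/9, f(6.75) = 20/39, f(7.5) = 10/21, f(8.25) = 4/9, f(9) = 5/12.
T_8 = (Δt/2)·[f(t_0) + 2f(t_1) + ... + 2f(t_{7}) + f(t_8)].
Sum ≈ 3.471.

3.471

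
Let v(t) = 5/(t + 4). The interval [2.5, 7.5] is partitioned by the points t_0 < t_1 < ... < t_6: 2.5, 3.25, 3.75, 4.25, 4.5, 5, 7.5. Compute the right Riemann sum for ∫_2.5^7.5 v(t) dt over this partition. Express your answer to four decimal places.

Subinterval widths: 0.75, 0.5, 0.5, 0.25, 0.5, 2.5.
Right endpoints: 3.25, 3.75, 4.25, 4.5, 5, 7.5.
v(3.25) = 20/29, v(3.75) = 20/31, v(4.25) = 20/33, v(4.5) = 10/17, v(5) = 5/9, v(7.5) = 10/23.
Sum = Σ Δt_i · v(t_i).
Sum ≈ 2.6546.

2.6546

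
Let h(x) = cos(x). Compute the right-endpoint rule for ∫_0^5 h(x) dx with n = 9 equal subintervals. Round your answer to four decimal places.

-1.1331

Δx = (5 − 0)/9 = 5/9.
Right endpoints: 5/9, 10/9, 5/3, 20/9, 25/9, 10/3, 35/9, 40/9, 5.
h(5/9) ≈ 0.8496, h(10/9) ≈ 0.4437, h(5/3) ≈ -0.0957, h(20/9) ≈ -0.6063, h(25/9) ≈ -0.9345, h(10/3) ≈ -0.9817, h(35/9) ≈ -0.7335, h(40/9) ≈ -0.2647, h(5) ≈ 0.2837.
Sum = Δx · [h(5/9) + h(10/9) + h(5/3) + ...].
Sum ≈ -1.1331.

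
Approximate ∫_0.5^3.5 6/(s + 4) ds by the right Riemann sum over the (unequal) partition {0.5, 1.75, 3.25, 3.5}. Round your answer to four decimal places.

Subinterval widths: 1.25, 1.5, 0.25.
Right endpoints: 1.75, 3.25, 3.5.
f(1.75) = 24/23, f(3.25) = 24/29, f(3.5) = 0.8.
Sum = Σ Δs_i · f(s_i).
Sum ≈ 2.7457.

2.7457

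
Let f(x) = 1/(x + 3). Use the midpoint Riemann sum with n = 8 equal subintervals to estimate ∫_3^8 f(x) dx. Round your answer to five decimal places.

Δx = (8 − 3)/8 = 0.625.
Midpoints: 3.3125, 3.9375, 4.5625, 5.1875, 5.8125, 6.4375, 7.0625, 7.6875.
f(3.3125) = 16/101, f(3.9375) = 16/111, f(4.5625) = 16/121, f(5.1875) = 16/131, f(5.8125) = 16/141, f(6.4375) = 16/151, f(7.0625) = 16/161, f(7.6875) = 16/171.
Sum = Δx · [f(3.3125) + f(3.9375) + f(4.5625) + ...].
Sum ≈ 0.60582.

0.60582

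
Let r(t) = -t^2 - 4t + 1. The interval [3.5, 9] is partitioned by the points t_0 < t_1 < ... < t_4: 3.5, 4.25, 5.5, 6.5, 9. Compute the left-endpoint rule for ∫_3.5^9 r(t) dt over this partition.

Subinterval widths: 0.75, 1.25, 1, 2.5.
Left endpoints: 3.5, 4.25, 5.5, 6.5.
r(3.5) = -25.25, r(4.25) = -34.0625, r(5.5) = -51.25, r(6.5) = -67.25.
Sum = Σ Δt_i · r(t_i).
Sum = -280.890625.

-280.890625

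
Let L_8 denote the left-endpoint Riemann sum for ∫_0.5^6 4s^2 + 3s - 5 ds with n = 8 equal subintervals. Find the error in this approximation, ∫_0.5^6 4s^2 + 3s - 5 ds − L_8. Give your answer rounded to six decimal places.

Exact integral: ∫_0.5^6 f(s) ds ≈ 313.95833333.
L_8 = 260.86328125.
Error ≈ 313.95833333 − 260.86328125 ≈ 53.095052.

53.095052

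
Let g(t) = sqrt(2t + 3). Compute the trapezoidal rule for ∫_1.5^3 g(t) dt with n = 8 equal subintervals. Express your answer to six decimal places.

Δt = (3 − 1.5)/8 = 0.1875.
g(1.5) ≈ 2.449490, g(1.6875) ≈ 2.524876, g(1.875) ≈ 2.598076, g(2.0625) ≈ 2.669270, g(2.25) ≈ 2.738613, g(2.4375) ≈ 2.806243, g(2.625) ≈ 2.872281, g(2.8125) ≈ 2.936835, g(3) ≈ 3.000000.
T_8 = (Δt/2)·[g(t_0) + 2g(t_1) + ... + 2g(t_{7}) + g(t_8)].
Sum ≈ 4.100801.

4.100801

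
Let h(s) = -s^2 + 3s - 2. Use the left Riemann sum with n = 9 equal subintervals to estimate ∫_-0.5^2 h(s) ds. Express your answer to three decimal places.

Δs = (2 − (-0.5))/9 = 5/18.
Left endpoints: -0.5, -2/9, 1/18, 1/3, 11/18, 8/9, 7/6, 13/9, 31/18.
h(-0.5) = -3.75, h(-2/9) = -220/81, h(1/18) = -595/324, h(1/3) = -10/9, h(11/18) = -175/324, h(8/9) = -10/81, h(7/6) = 5/36, h(13/9) = 20/81, h(31/18) = 65/324.
Sum = Δs · [h(-0.5) + h(-2/9) + h(1/18) + ...].
Sum ≈ -2.636.

-2.636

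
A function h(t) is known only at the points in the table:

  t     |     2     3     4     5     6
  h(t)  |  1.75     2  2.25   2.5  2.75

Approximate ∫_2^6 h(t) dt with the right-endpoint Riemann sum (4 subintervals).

Δt = 1.
Sum = 1·[2 + 2.25 + 2.5 + 2.75] = 9.5.

9.5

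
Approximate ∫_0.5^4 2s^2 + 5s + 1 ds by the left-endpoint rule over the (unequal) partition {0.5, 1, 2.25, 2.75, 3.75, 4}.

65.03125

Subinterval widths: 0.5, 1.25, 0.5, 1, 0.25.
Left endpoints: 0.5, 1, 2.25, 2.75, 3.75.
f(0.5) = 4, f(1) = 8, f(2.25) = 22.375, f(2.75) = 29.875, f(3.75) = 47.875.
Sum = Σ Δs_i · f(s_i).
Sum = 65.03125.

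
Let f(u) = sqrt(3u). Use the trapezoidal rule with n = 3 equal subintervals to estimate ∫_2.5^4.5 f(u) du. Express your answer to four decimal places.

Δu = (4.5 − 2.5)/3 = 2/3.
f(2.5) ≈ 2.7386, f(19/6) ≈ 3.0822, f(23/6) ≈ 3.3912, f(4.5) ≈ 3.6742.
T_3 = (Δu/2)·[f(u_0) + 2f(u_1) + 2f(u_2) + f(u_3)].
Sum ≈ 6.4532.

6.4532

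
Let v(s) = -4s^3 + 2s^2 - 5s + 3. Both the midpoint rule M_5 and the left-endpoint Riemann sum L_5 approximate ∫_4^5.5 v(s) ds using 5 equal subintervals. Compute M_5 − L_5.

M_5 = -621.31875.
L_5 = -564.9.
M_5 − L_5 = -56.41875.

-56.41875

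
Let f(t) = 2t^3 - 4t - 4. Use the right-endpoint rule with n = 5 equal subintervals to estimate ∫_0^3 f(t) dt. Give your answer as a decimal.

24.72

Δt = (3 − 0)/5 = 0.6.
Right endpoints: 0.6, 1.2, 1.8, 2.4, 3.
f(0.6) = -5.968, f(1.2) = -5.344, f(1.8) = 0.464, f(2.4) = 14.048, f(3) = 38.
Sum = Δt · [f(0.6) + f(1.2) + f(1.8) + f(2.4) + f(3)].
Sum = 24.72.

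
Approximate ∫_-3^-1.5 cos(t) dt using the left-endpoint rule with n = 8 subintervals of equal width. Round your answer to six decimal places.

Δt = (-1.5 − (-3))/8 = 0.1875.
Left endpoints: -3, -2.8125, -2.625, -2.4375, -2.25, -2.0625, -1.875, -1.6875.
f(-3) ≈ -0.989992, f(-2.8125) ≈ -0.946336, f(-2.625) ≈ -0.869507, f(-2.4375) ≈ -0.762199, f(-2.25) ≈ -0.628174, f(-2.0625) ≈ -0.472128, f(-1.875) ≈ -0.299534, f(-1.6875) ≈ -0.116439.
Sum = Δt · [f(-3) + f(-2.8125) + f(-2.625) + ...].
Sum ≈ -0.953308.

-0.953308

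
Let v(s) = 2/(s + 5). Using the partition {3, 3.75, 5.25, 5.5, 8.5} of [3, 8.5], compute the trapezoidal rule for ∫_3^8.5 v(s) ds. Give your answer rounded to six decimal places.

1.053371

Subinterval widths: 0.75, 1.5, 0.25, 3.
v(3) = 0.25, v(3.75) = 8/35, v(5.25) = 8/41, v(5.5) = 4/21, v(8.5) = 4/27.
On each subinterval the trapezoid contributes (Δs_i/2)·[v(s_{i-1}) + v(s_i)].
Sum ≈ 1.053371.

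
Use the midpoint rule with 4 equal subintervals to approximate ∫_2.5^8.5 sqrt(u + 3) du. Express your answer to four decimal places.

17.4060

Δu = (8.5 − 2.5)/4 = 1.5.
Midpoints: 3.25, 4.75, 6.25, 7.75.
f(3.25) ≈ 2.5000, f(4.75) ≈ 2.7839, f(6.25) ≈ 3.0414, f(7.75) ≈ 3.2787.
Sum = Δu · [f(3.25) + f(4.75) + f(6.25) + f(7.75)].
Sum ≈ 17.4060.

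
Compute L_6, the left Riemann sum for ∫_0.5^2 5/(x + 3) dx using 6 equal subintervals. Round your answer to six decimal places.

1.838030

Δx = (2 − 0.5)/6 = 0.25.
Left endpoints: 0.5, 0.75, 1, 1.25, 1.5, 1.75.
f(0.5) = 10/7, f(0.75) = 4/3, f(1) = 1.25, f(1.25) = 20/17, f(1.5) = 10/9, f(1.75) = 20/19.
Sum = Δx · [f(0.5) + f(0.75) + f(1) + ...].
Sum ≈ 1.838030.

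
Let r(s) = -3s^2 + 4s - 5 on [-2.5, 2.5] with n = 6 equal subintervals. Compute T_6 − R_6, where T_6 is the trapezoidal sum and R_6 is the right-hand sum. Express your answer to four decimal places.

-8.3333

T_6 ≈ -57.986111.
R_6 ≈ -49.652778.
T_6 − R_6 ≈ -8.3333.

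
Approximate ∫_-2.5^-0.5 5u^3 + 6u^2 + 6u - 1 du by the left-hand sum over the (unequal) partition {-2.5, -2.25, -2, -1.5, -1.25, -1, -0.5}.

-47.4921875

Subinterval widths: 0.25, 0.25, 0.5, 0.25, 0.25, 0.5.
Left endpoints: -2.5, -2.25, -2, -1.5, -1.25, -1.
f(-2.5) = -56.625, f(-2.25) = -41.078125, f(-2) = -29, f(-1.5) = -13.375, f(-1.25) = -8.890625, f(-1) = -6.
Sum = Σ Δu_i · f(u_i).
Sum = -47.4921875.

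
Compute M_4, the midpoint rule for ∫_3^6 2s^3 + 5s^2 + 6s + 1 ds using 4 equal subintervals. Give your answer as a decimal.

Δs = (6 − 3)/4 = 0.75.
Midpoints: 3.375, 4.125, 4.875, 5.625.
f(3.375) = 155.08984375, f(4.125) = 251.20703125, f(4.875) = 380.79296875, f(5.625) = 548.91015625.
Sum = Δs · [f(3.375) + f(4.125) + f(4.875) + f(5.625)].
Sum = 1002.

1002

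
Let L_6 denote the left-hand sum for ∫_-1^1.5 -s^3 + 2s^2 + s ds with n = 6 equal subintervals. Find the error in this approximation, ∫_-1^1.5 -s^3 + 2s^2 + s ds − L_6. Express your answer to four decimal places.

0.0398

Exact integral: ∫_-1^1.5 f(s) ds ≈ 2.526042.
L_6 ≈ 2.486256.
Error ≈ 2.526042 − 2.486256 ≈ 0.0398.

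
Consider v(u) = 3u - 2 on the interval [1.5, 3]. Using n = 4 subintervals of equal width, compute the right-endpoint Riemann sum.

Δu = (3 − 1.5)/4 = 0.375.
Right endpoints: 1.875, 2.25, 2.625, 3.
v(1.875) = 3.625, v(2.25) = 4.75, v(2.625) = 5.875, v(3) = 7.
Sum = Δu · [v(1.875) + v(2.25) + v(2.625) + v(3)].
Sum = 7.96875.

7.96875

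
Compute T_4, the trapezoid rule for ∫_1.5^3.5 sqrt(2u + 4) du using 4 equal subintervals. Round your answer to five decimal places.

5.98595

Δu = (3.5 − 1.5)/4 = 0.5.
f(1.5) ≈ 2.64575, f(2) ≈ 2.82843, f(2.5) ≈ 3.00000, f(3) ≈ 3.16228, f(3.5) ≈ 3.31662.
T_4 = (Δu/2)·[f(u_0) + 2f(u_1) + 2f(u_2) + 2f(u_3) + f(u_4)].
Sum ≈ 5.98595.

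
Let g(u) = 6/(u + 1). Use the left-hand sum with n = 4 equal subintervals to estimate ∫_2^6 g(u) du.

Δu = (6 − 2)/4 = 1.
Left endpoints: 2, 3, 4, 5.
g(2) = 2, g(3) = 1.5, g(4) = 1.2, g(5) = 1.
Sum = Δu · [g(2) + g(3) + g(4) + g(5)].
Sum = 5.7.

5.7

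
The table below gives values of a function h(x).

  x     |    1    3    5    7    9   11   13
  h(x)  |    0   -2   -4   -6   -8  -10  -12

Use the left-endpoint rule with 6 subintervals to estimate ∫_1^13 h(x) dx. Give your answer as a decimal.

-60

Δx = 2.
Sum = 2·[0 + (-2) + (-4) + (-6) + (-8) + (-10)] = -60.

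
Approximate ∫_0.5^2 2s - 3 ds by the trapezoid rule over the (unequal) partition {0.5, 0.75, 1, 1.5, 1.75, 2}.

Subinterval widths: 0.25, 0.25, 0.5, 0.25, 0.25.
f(0.5) = -2, f(0.75) = -1.5, f(1) = -1, f(1.5) = 0, f(1.75) = 0.5, f(2) = 1.
On each subinterval the trapezoid contributes (Δs_i/2)·[f(s_{i-1}) + f(s_i)].
Sum = -0.75.

-0.75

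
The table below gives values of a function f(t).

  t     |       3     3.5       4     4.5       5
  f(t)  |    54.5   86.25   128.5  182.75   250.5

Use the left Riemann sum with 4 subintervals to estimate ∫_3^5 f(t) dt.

Δt = 0.5.
Sum = 0.5·[54.5 + 86.25 + 128.5 + 182.75] = 226.

226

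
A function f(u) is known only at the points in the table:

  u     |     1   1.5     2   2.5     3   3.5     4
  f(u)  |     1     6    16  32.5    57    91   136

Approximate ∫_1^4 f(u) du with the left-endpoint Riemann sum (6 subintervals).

101.75

Δu = 0.5.
Sum = 0.5·[1 + 6 + 16 + 32.5 + 57 + 91] = 101.75.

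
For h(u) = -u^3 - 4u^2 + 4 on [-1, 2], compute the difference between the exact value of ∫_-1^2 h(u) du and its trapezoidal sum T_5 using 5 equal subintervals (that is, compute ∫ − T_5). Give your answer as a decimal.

0.99

Exact integral: ∫_-1^2 h(u) du = -3.75.
T_5 = -4.74.
Error = -3.75 − (-4.74) = 0.99.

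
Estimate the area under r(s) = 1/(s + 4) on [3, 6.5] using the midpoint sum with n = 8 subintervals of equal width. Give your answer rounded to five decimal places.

0.40537

Δs = (6.5 − 3)/8 = 0.4375.
Midpoints: 3.21875, 3.65625, 4.09375, 4.53125, 4.96875, 5.40625, 5.84375, 6.28125.
r(3.21875) = 32/231, r(3.65625) = 32/245, r(4.09375) = 32/259, r(4.53125) = 32/273, r(4.96875) = 32/287, r(5.40625) = 32/301, r(5.84375) = 32/315, r(6.28125) = 32/329.
Sum = Δs · [r(3.21875) + r(3.65625) + r(4.09375) + ...].
Sum ≈ 0.40537.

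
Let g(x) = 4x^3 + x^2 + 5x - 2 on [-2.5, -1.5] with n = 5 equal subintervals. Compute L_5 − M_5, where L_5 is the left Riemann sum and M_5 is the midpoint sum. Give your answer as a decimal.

-5.23

L_5 = -47.07.
M_5 = -41.84.
L_5 − M_5 = -5.23.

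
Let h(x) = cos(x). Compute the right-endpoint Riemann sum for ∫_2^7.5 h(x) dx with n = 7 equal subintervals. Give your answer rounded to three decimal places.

0.327

Δx = (7.5 − 2)/7 = 11/14.
Right endpoints: 39/14, 25/7, 61/14, 36/7, 83/14, 47/7, 7.5.
h(39/14) ≈ -0.937, h(25/7) ≈ -0.909, h(61/14) ≈ -0.348, h(36/7) ≈ 0.417, h(83/14) ≈ 0.938, h(47/7) ≈ 0.909, h(7.5) ≈ 0.347.
Sum = Δx · [h(39/14) + h(25/7) + h(61/14) + ...].
Sum ≈ 0.327.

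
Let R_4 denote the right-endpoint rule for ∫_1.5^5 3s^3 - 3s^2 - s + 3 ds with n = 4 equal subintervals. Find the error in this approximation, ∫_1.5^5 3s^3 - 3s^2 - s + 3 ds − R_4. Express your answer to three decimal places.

-139.966

Exact integral: ∫_1.5^5 f(s) ds = 342.453125.
R_4 ≈ 482.41895.
Error ≈ 342.453125 − 482.41895 ≈ -139.966.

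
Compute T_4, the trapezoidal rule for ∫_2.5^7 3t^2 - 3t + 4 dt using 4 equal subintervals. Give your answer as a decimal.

Δt = (7 − 2.5)/4 = 1.125.
f(2.5) = 15.25, f(3.625) = 32.546875, f(4.75) = 57.4375, f(5.875) = 89.921875, f(7) = 130.
T_4 = (Δt/2)·[f(t_0) + 2f(t_1) + 2f(t_2) + 2f(t_3) + f(t_4)].
Sum = 284.09765625.

284.09765625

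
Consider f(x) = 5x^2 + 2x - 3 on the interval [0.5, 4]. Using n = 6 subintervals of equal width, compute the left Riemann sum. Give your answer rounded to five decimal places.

Δx = (4 − 0.5)/6 = 7/12.
Left endpoints: 0.5, 13/12, 5/3, 2.25, 17/6, 41/12.
f(0.5) = -0.75, f(13/12) = 725/144, f(5/3) = 128/9, f(2.25) = 26.8125, f(17/6) = 1541/36, f(41/12) = 8957/144.
Sum = Δx · [f(0.5) + f(13/12) + f(5/3) + ...].
Sum ≈ 87.69039.

87.69039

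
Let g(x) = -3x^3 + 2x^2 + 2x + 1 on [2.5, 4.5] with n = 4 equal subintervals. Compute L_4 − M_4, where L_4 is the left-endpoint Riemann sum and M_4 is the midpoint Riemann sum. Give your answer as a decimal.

44.9375

L_4 = -165.75.
M_4 = -210.6875.
L_4 − M_4 = 44.9375.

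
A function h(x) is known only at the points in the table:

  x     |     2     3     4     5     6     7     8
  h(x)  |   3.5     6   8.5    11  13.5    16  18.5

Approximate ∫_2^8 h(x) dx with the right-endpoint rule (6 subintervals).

Δx = 1.
Sum = 1·[6 + 8.5 + 11 + 13.5 + 16 + 18.5] = 73.5.

73.5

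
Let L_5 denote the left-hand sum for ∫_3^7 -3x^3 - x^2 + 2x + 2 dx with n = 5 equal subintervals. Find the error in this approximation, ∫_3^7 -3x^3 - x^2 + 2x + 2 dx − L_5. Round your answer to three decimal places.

Exact integral: ∫_3^7 f(x) dx ≈ -1797.33333.
L_5 = -1424.96.
Error ≈ -1797.33333 − (-1424.96) ≈ -372.373.

-372.373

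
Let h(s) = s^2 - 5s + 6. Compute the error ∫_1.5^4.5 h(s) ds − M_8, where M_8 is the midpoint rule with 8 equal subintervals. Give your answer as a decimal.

0.03515625

Exact integral: ∫_1.5^4.5 h(s) ds = 2.25.
M_8 = 2.21484375.
Error = 2.25 − 2.21484375 = 0.03515625.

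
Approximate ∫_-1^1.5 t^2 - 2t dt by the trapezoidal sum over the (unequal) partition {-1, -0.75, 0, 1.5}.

0.84375

Subinterval widths: 0.25, 0.75, 1.5.
f(-1) = 3, f(-0.75) = 2.0625, f(0) = 0, f(1.5) = -0.75.
On each subinterval the trapezoid contributes (Δt_i/2)·[f(t_{i-1}) + f(t_i)].
Sum = 0.84375.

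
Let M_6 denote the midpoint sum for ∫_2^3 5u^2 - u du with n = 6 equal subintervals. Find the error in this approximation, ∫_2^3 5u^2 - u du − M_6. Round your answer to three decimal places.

0.012

Exact integral: ∫_2^3 f(u) du ≈ 29.16667.
M_6 ≈ 29.15509.
Error ≈ 29.16667 − 29.15509 ≈ 0.012.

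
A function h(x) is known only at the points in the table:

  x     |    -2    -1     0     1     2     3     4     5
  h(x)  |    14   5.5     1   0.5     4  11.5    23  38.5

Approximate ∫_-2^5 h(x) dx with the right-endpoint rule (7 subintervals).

84

Δx = 1.
Sum = 1·[5.5 + 1 + 0.5 + 4 + 11.5 + 23 + 38.5] = 84.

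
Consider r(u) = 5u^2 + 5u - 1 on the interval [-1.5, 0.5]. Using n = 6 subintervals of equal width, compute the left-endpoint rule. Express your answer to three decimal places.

-0.981

Δu = (0.5 − (-1.5))/6 = 1/3.
Left endpoints: -1.5, -7/6, -5/6, -0.5, -1/6, 1/6.
r(-1.5) = 2.75, r(-7/6) = -1/36, r(-5/6) = -61/36, r(-0.5) = -2.25, r(-1/6) = -61/36, r(1/6) = -1/36.
Sum = Δu · [r(-1.5) + r(-7/6) + r(-5/6) + ...].
Sum ≈ -0.981.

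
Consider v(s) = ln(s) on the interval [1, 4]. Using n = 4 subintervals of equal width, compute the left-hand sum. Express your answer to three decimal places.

Δs = (4 − 1)/4 = 0.75.
Left endpoints: 1, 1.75, 2.5, 3.25.
v(1) ≈ 0.000, v(1.75) ≈ 0.560, v(2.5) ≈ 0.916, v(3.25) ≈ 1.179.
Sum = Δs · [v(1) + v(1.75) + v(2.5) + v(3.25)].
Sum ≈ 1.991.

1.991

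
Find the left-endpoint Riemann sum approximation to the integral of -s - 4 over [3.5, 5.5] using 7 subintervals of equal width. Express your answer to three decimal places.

Δs = (5.5 − 3.5)/7 = 2/7.
Left endpoints: 3.5, 53/14, 57/14, 61/14, 65/14, 69/14, 73/14.
f(3.5) = -7.5, f(53/14) = -109/14, f(57/14) = -113/14, f(61/14) = -117/14, f(65/14) = -121/14, f(69/14) = -125/14, f(73/14) = -129/14.
Sum = Δs · [f(3.5) + f(53/14) + f(57/14) + ...].
Sum ≈ -16.714.

-16.714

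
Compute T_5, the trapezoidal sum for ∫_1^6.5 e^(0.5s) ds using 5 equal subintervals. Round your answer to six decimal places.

Δs = (6.5 − 1)/5 = 1.1.
f(1) ≈ 1.648721, f(2.1) ≈ 2.857651, f(3.2) ≈ 4.953032, f(4.3) ≈ 8.584858, f(5.4) ≈ 14.879732, f(6.5) ≈ 25.790340.
T_5 = (Δs/2)·[f(s_0) + 2f(s_1) + ... + 2f(s_{4}) + f(s_5)].
Sum ≈ 49.494285.

49.494285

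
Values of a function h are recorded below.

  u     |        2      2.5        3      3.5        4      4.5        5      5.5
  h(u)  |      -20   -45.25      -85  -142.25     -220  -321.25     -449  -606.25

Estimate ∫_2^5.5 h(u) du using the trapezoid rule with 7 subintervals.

Δu = 0.5.
T_7 = (0.5/2)·[(-20) + 2·(-45.25) + 2·(-85) + 2·(-142.25) + 2·(-220) + 2·(-321.25) + 2·(-449) + (-606.25)] = -787.9375.

-787.9375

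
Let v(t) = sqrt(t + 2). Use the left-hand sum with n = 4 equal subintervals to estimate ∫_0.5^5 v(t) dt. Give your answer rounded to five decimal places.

Δt = (5 − 0.5)/4 = 1.125.
Left endpoints: 0.5, 1.625, 2.75, 3.875.
v(0.5) ≈ 1.58114, v(1.625) ≈ 1.90394, v(2.75) ≈ 2.17945, v(3.875) ≈ 2.42384.
Sum = Δt · [v(0.5) + v(1.625) + v(2.75) + v(3.875)].
Sum ≈ 9.09942.

9.09942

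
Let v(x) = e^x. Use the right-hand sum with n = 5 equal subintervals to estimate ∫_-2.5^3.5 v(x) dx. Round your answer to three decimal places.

56.725

Δx = (3.5 − (-2.5))/5 = 1.2.
Right endpoints: -1.3, -0.1, 1.1, 2.3, 3.5.
v(-1.3) ≈ 0.273, v(-0.1) ≈ 0.905, v(1.1) ≈ 3.004, v(2.3) ≈ 9.974, v(3.5) ≈ 33.115.
Sum = Δx · [v(-1.3) + v(-0.1) + v(1.1) + v(2.3) + v(3.5)].
Sum ≈ 56.725.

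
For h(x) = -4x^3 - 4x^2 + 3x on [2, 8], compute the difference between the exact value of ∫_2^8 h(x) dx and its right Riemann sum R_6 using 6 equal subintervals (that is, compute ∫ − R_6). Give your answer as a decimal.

Exact integral: ∫_2^8 h(x) dx = -4662.
R_6 = -5845.
Error = -4662 − (-5845) = 1183.

1183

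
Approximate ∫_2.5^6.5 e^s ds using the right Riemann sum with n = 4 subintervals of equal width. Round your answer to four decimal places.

1032.9661

Δs = (6.5 − 2.5)/4 = 1.
Right endpoints: 3.5, 4.5, 5.5, 6.5.
f(3.5) ≈ 33.1155, f(4.5) ≈ 90.0171, f(5.5) ≈ 244.6919, f(6.5) ≈ 665.1416.
Sum = Δs · [f(3.5) + f(4.5) + f(5.5) + f(6.5)].
Sum ≈ 1032.9661.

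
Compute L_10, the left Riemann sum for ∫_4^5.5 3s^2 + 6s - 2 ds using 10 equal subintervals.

Δs = (5.5 − 4)/10 = 0.15.
Left endpoints: 4, 4.15, 4.3, 4.45, 4.6, 4.75, 4.9, 5.05, 5.2, 5.35.
f(4) = 70, f(4.15) = 74.5675, f(4.3) = 79.27, f(4.45) = 84.1075, f(4.6) = 89.08, f(4.75) = 94.1875, f(4.9) = 99.43, f(5.05) = 104.8075, f(5.2) = 110.32, f(5.35) = 115.9675.
Sum = Δs · [f(4) + f(4.15) + f(4.3) + ...].
Sum = 138.260625.

138.260625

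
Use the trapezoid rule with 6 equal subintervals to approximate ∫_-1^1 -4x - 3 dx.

Δx = (1 − (-1))/6 = 1/3.
f(-1) = 1, f(-2/3) = -1/3, f(-1/3) = -5/3, f(0) = -3, f(1/3) = -13/3, f(2/3) = -17/3, f(1) = -7.
T_6 = (Δx/2)·[f(x_0) + 2f(x_1) + ... + 2f(x_{5}) + f(x_6)].
Sum = -6.

-6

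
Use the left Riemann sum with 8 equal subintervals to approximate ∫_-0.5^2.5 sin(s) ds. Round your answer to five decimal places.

1.45690

Δs = (2.5 − (-0.5))/8 = 0.375.
Left endpoints: -0.5, -0.125, 0.25, 0.625, 1, 1.375, 1.75, 2.125.
f(-0.5) ≈ -0.47943, f(-0.125) ≈ -0.12467, f(0.25) ≈ 0.24740, f(0.625) ≈ 0.58510, f(1) ≈ 0.84147, f(1.375) ≈ 0.98089, f(1.75) ≈ 0.98399, f(2.125) ≈ 0.85032.
Sum = Δs · [f(-0.5) + f(-0.125) + f(0.25) + ...].
Sum ≈ 1.45690.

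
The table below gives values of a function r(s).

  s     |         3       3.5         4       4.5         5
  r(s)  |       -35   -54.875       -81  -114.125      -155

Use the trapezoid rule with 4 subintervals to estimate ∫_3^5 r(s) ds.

-172.5

Δs = 0.5.
T_4 = (0.5/2)·[(-35) + 2·(-54.875) + 2·(-81) + 2·(-114.125) + (-155)] = -172.5.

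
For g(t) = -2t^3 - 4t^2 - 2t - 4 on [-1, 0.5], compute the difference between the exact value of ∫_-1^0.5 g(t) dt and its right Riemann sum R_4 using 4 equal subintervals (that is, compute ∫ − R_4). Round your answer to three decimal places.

Exact integral: ∫_-1^0.5 g(t) dt = -6.28125.
R_4 ≈ -6.79102.
Error ≈ -6.28125 − (-6.79102) ≈ 0.510.

0.510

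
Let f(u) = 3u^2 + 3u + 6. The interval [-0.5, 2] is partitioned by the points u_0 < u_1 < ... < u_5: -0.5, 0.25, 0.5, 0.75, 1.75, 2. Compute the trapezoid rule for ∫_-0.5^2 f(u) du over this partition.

Subinterval widths: 0.75, 0.25, 0.25, 1, 0.25.
f(-0.5) = 5.25, f(0.25) = 6.9375, f(0.5) = 8.25, f(0.75) = 9.9375, f(1.75) = 20.4375, f(2) = 24.
On each subinterval the trapezoid contributes (Δu_i/2)·[f(u_{i-1}) + f(u_i)].
Sum = 29.484375.

29.484375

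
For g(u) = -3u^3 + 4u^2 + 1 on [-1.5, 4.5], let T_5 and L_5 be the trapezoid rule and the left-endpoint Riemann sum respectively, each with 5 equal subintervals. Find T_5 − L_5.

-126.9

T_5 = -185.43.
L_5 = -58.53.
T_5 − L_5 = -126.9.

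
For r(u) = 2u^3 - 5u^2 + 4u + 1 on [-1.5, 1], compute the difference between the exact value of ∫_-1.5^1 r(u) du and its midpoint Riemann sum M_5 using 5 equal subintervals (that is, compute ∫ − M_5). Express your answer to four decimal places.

-0.3385

Exact integral: ∫_-1.5^1 r(u) du ≈ -9.322917.
M_5 = -8.984375.
Error ≈ -9.322917 − (-8.984375) ≈ -0.3385.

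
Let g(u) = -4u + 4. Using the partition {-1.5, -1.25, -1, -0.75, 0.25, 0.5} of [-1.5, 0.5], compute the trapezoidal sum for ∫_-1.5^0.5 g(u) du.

12

Subinterval widths: 0.25, 0.25, 0.25, 1, 0.25.
g(-1.5) = 10, g(-1.25) = 9, g(-1) = 8, g(-0.75) = 7, g(0.25) = 3, g(0.5) = 2.
On each subinterval the trapezoid contributes (Δu_i/2)·[g(u_{i-1}) + g(u_i)].
Sum = 12.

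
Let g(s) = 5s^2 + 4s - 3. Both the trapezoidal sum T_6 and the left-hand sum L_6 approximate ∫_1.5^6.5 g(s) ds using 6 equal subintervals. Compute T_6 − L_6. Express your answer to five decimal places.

T_6 ≈ 519.9768519.
L_6 ≈ 428.3101852.
T_6 − L_6 ≈ 91.66667.

91.66667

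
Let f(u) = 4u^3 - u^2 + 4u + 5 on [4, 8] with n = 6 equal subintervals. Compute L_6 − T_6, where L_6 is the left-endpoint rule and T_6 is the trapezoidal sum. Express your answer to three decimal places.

-586.667

L_6 ≈ 3241.03704.
T_6 ≈ 3827.70370.
L_6 − T_6 ≈ -586.667.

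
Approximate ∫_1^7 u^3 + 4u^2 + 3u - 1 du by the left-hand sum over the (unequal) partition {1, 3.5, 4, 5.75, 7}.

734.69921875

Subinterval widths: 2.5, 0.5, 1.75, 1.25.
Left endpoints: 1, 3.5, 4, 5.75.
f(1) = 7, f(3.5) = 101.375, f(4) = 139, f(5.75) = 338.609375.
Sum = Σ Δu_i · f(u_i).
Sum = 734.69921875.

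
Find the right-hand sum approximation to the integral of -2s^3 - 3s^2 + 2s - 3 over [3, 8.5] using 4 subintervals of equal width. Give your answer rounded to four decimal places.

-4105.0840

Δs = (8.5 − 3)/4 = 1.375.
Right endpoints: 4.375, 5.75, 7.125, 8.5.
f(4.375) = -219.15234375, f(5.75) = -470.90625, f(7.125) = -864.45703125, f(8.5) = -1431.
Sum = Δs · [f(4.375) + f(5.75) + f(7.125) + f(8.5)].
Sum ≈ -4105.0840.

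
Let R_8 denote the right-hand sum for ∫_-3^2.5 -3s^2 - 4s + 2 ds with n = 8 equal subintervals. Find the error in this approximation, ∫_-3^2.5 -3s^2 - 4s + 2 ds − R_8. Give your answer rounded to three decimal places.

6.026

Exact integral: ∫_-3^2.5 f(s) ds = -26.125.
R_8 ≈ -32.15137.
Error ≈ -26.125 − (-32.15137) ≈ 6.026.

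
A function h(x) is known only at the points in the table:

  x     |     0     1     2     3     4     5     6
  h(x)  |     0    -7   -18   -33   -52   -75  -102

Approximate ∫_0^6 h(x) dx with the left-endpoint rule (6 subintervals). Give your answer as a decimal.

-185

Δx = 1.
Sum = 1·[0 + (-7) + (-18) + (-33) + (-52) + (-75)] = -185.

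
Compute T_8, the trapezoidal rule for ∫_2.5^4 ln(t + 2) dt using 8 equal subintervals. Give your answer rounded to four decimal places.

2.4820

Δt = (4 − 2.5)/8 = 0.1875.
f(2.5) ≈ 1.5041, f(2.6875) ≈ 1.5449, f(2.875) ≈ 1.5841, f(3.0625) ≈ 1.6219, f(3.25) ≈ 1.6582, f(3.4375) ≈ 1.6933, f(3.625) ≈ 1.7272, f(3.8125) ≈ 1.7600, f(4) ≈ 1.7918.
T_8 = (Δt/2)·[f(t_0) + 2f(t_1) + ... + 2f(t_{7}) + f(t_8)].
Sum ≈ 2.4820.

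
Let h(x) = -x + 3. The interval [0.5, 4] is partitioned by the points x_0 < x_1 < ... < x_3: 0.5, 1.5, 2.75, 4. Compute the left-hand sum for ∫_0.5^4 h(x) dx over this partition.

4.6875

Subinterval widths: 1, 1.25, 1.25.
Left endpoints: 0.5, 1.5, 2.75.
h(0.5) = 2.5, h(1.5) = 1.5, h(2.75) = 0.25.
Sum = Σ Δx_i · h(x_i).
Sum = 4.6875.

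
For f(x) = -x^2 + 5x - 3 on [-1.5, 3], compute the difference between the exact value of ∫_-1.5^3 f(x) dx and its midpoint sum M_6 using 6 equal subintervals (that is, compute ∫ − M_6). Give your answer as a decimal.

-0.2109375

Exact integral: ∫_-1.5^3 f(x) dx = -6.75.
M_6 = -6.5390625.
Error = -6.75 − (-6.5390625) = -0.2109375.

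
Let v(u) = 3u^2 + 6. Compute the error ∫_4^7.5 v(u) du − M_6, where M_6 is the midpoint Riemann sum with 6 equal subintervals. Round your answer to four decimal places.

Exact integral: ∫_4^7.5 v(u) du = 378.875.
M_6 ≈ 378.577257.
Error ≈ 378.875 − 378.577257 ≈ 0.2977.

0.2977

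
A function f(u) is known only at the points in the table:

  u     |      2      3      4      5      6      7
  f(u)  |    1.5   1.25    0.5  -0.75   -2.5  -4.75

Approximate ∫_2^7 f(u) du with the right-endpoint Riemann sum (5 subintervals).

Δu = 1.
Sum = 1·[1.25 + 0.5 + (-0.75) + (-2.5) + (-4.75)] = -6.25.

-6.25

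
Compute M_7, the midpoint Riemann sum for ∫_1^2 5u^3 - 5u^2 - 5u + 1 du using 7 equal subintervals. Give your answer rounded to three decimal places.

0.554

Δu = (2 − 1)/7 = 1/7.
Midpoints: 15/14, 17/14, 19/14, 1.5, 23/14, 25/14, 27/14.
f(15/14) = -10831/2744, f(17/14) = -9581/2744, f(19/14) = -6851/2744, f(1.5) = -0.875, f(23/14) = 4009/2744, f(25/14) = 12619/2744, f(27/14) = 23669/2744.
Sum = Δu · [f(15/14) + f(17/14) + f(19/14) + ...].
Sum ≈ 0.554.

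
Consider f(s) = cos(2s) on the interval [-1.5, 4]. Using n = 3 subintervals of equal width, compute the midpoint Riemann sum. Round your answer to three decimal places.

Δs = (4 − (-1.5))/3 = 11/6.
Midpoints: -7/12, 1.25, 37/12.
f(-7/12) ≈ 0.393, f(1.25) ≈ -0.801, f(37/12) ≈ 0.993.
Sum = Δs · [f(-7/12) + f(1.25) + f(37/12)].
Sum ≈ 1.073.

1.073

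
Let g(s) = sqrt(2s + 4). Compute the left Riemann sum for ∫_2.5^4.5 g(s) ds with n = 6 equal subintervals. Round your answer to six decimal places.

6.522612

Δs = (4.5 − 2.5)/6 = 1/3.
Left endpoints: 2.5, 17/6, 19/6, 3.5, 23/6, 25/6.
g(2.5) ≈ 3.000000, g(17/6) ≈ 3.109126, g(19/6) ≈ 3.214550, g(3.5) ≈ 3.316625, g(23/6) ≈ 3.415650, g(25/6) ≈ 3.511885.
Sum = Δs · [g(2.5) + g(17/6) + g(19/6) + ...].
Sum ≈ 6.522612.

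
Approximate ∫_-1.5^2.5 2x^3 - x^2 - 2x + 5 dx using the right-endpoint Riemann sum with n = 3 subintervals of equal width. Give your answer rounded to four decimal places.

Δx = (2.5 − (-1.5))/3 = 4/3.
Right endpoints: -1/6, 7/6, 2.5.
f(-1/6) = 143/27, f(7/6) = 121/27, f(2.5) = 25.
Sum = Δx · [f(-1/6) + f(7/6) + f(2.5)].
Sum ≈ 46.3704.

46.3704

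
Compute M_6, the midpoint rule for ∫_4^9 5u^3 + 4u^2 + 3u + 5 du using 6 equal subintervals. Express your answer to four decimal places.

8861.0475

Δu = (9 − 4)/6 = 5/6.
Midpoints: 53/12, 5.25, 73/12, 83/12, 7.75, 103/12.
f(53/12) = 910753/1728, f(5.25) = 854.515625, f(73/12) = 2241053/1728, f(83/12) = 3234103/1728, f(7.75) = 2595.921875, f(103/12) = 6026003/1728.
Sum = Δu · [f(53/12) + f(5.25) + f(73/12) + ...].
Sum ≈ 8861.0475.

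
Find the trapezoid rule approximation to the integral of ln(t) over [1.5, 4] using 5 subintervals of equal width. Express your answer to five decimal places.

2.42835

Δt = (4 − 1.5)/5 = 0.5.
f(1.5) ≈ 0.40547, f(2) ≈ 0.69315, f(2.5) ≈ 0.91629, f(3) ≈ 1.09861, f(3.5) ≈ 1.25276, f(4) ≈ 1.38629.
T_5 = (Δt/2)·[f(t_0) + 2f(t_1) + ... + 2f(t_{4}) + f(t_5)].
Sum ≈ 2.42835.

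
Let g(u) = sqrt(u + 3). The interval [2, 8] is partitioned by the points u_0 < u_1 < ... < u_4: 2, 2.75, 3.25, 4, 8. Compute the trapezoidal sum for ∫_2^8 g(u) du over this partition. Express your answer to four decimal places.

16.8166

Subinterval widths: 0.75, 0.5, 0.75, 4.
g(2) ≈ 2.2361, g(2.75) ≈ 2.3979, g(3.25) ≈ 2.5000, g(4) ≈ 2.6458, g(8) ≈ 3.3166.
On each subinterval the trapezoid contributes (Δu_i/2)·[g(u_{i-1}) + g(u_i)].
Sum ≈ 16.8166.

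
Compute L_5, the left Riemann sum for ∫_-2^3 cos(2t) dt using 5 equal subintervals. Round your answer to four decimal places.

Δt = (3 − (-2))/5 = 1.
Left endpoints: -2, -1, 0, 1, 2.
f(-2) ≈ -0.6536, f(-1) ≈ -0.4161, f(0) ≈ 1.0000, f(1) ≈ -0.4161, f(2) ≈ -0.6536.
Sum = Δt · [f(-2) + f(-1) + f(0) + f(1) + f(2)].
Sum ≈ -1.1396.

-1.1396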